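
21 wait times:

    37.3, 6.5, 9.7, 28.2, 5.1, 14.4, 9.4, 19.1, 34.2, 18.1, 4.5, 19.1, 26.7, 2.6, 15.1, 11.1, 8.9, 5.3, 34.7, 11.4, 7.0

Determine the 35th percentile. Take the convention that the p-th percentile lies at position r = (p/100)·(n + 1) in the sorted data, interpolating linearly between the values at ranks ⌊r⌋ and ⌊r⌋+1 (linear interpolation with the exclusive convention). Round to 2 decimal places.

9.25

Sorted: 2.6, 4.5, 5.1, 5.3, 6.5, 7.0, 8.9, 9.4, 9.7, 11.1, 11.4, 14.4, 15.1, 18.1, 19.1, 19.1, 26.7, 28.2, 34.2, 34.7, 37.3.
n = 21.
r = (35/100)·(21 + 1) = 7.7.
Rank 7 is 8.9 and rank 8 is 9.4.
Interpolate: 8.9 + 0.7·(9.4 − 8.9) = 8.9 + 0.7·0.5 = 9.25.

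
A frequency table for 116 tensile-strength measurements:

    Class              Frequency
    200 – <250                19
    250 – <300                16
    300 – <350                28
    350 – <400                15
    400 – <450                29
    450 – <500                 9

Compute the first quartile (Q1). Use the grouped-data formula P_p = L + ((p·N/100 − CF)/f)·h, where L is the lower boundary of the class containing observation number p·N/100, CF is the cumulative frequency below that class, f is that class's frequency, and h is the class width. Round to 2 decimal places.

N = 116; target position k = 25/100 · 116 = 29.
Cumulative frequencies: 19, 35, 63, 78, 107, 116.
Observation 29 falls in the class 250 – <300.
L = 250, CF = 19, f = 16, h = 50.
P25 = 250 + ((29 − 19)/16)·50 = 250 + 31.25 = 281.25.

281.25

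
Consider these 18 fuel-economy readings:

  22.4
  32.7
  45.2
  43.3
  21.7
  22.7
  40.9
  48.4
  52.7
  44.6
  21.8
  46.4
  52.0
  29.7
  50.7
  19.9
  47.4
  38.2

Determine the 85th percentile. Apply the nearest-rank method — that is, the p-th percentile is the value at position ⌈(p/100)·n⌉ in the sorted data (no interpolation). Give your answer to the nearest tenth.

Sorted: 19.9, 21.7, 21.8, 22.4, 22.7, 29.7, 32.7, 38.2, 40.9, 43.3, 44.6, 45.2, 46.4, 47.4, 48.4, 50.7, 52.0, 52.7.
n = 18.
Position = ⌈85/100 · 18⌉ = ⌈15.3⌉ = 16.
The value at rank 16 is 50.7.

50.7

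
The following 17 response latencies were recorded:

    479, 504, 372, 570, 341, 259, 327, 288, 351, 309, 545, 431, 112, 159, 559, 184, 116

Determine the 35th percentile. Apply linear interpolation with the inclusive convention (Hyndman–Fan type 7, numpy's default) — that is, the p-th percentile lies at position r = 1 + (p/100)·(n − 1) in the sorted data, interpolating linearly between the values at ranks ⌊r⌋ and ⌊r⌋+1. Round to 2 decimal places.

300.60

Sorted: 112, 116, 159, 184, 259, 288, 309, 327, 341, 351, 372, 431, 479, 504, 545, 559, 570.
n = 17.
r = 1 + (35/100)·(17 − 1) = 1 + 5.6 = 6.6.
Rank 6 is 288 and rank 7 is 309.
Interpolate: 288 + 0.6·(309 − 288) = 288 + 0.6·21 = 300.6.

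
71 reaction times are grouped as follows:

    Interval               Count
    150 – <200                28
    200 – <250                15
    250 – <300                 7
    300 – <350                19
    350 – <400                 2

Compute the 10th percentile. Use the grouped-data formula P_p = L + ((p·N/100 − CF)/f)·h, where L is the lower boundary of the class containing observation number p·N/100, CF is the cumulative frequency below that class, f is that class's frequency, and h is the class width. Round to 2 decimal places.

N = 71; target position k = 10/100 · 71 = 7.1.
Cumulative frequencies: 28, 43, 50, 69, 71.
Observation 7.1 falls in the class 150 – <200.
L = 150, CF = 0, f = 28, h = 50.
P10 = 150 + ((7.1 − 0)/28)·50 = 150 + 12.6786 = 162.679.

162.68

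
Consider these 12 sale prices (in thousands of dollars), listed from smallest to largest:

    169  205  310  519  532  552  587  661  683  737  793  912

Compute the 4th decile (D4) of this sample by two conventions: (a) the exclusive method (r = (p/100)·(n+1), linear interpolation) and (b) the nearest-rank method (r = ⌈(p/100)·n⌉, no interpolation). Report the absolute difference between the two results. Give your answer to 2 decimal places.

4.00

n = 12.
(a) r = 5.2; between ranks 5 (532) and 6 (552): 536.
(b) the nearest-rank method: rank 5 → 532.
|536 − 532| = 4.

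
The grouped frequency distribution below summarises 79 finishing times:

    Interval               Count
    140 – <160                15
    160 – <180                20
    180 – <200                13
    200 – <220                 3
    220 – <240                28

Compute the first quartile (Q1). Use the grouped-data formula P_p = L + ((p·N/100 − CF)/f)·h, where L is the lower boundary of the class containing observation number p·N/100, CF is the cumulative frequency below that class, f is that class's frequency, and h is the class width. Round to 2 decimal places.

164.75

N = 79; target position k = 25/100 · 79 = 19.75.
Cumulative frequencies: 15, 35, 48, 51, 79.
Observation 19.75 falls in the class 160 – <180.
L = 160, CF = 15, f = 20, h = 20.
P25 = 160 + ((19.75 − 15)/20)·20 = 160 + 4.75 = 164.75.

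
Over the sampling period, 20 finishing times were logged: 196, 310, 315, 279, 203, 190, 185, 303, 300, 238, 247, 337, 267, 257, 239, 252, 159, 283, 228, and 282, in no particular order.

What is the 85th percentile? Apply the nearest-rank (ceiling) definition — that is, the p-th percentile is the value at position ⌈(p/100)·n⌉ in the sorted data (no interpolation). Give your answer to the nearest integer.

Sorted: 159, 185, 190, 196, 203, 228, 238, 239, 247, 252, 257, 267, 279, 282, 283, 300, 303, 310, 315, 337.
n = 20.
Position = ⌈85/100 · 20⌉ = ⌈17⌉ = 17.
The value at rank 17 is 303.

303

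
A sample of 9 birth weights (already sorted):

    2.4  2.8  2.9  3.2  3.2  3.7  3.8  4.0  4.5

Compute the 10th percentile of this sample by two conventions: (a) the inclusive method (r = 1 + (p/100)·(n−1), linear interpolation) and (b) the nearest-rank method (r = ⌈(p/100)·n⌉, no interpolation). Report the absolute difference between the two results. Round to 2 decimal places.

0.32

n = 9.
(a) r = 1.8; between ranks 1 (2.4) and 2 (2.8): 2.72.
(b) the nearest-rank method: rank 1 → 2.4.
|2.72 − 2.4| = 0.32.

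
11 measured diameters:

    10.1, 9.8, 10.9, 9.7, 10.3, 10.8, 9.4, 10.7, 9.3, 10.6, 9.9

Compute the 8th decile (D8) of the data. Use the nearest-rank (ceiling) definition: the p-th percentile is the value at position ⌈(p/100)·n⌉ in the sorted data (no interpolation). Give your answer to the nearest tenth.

Sorted: 9.3, 9.4, 9.7, 9.8, 9.9, 10.1, 10.3, 10.6, 10.7, 10.8, 10.9.
n = 11.
Position = ⌈80/100 · 11⌉ = ⌈8.8⌉ = 9.
The value at rank 9 is 10.7.

10.7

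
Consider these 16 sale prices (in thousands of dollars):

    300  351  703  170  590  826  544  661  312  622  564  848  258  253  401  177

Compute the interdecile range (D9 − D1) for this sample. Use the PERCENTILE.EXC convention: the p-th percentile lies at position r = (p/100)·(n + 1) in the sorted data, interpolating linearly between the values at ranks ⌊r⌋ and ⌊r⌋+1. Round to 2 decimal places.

657.70

Sorted: 170, 177, 253, 258, 300, 312, 351, 401, 544, 564, 590, 622, 661, 703, 826, 848.
n = 16.
P10: r = 1.7; ranks 1–2 are 170, 177; interpolating gives 174.9.
P90: r = 15.3; ranks 15–16 are 826, 848; interpolating gives 832.6.
Difference: 832.6 − 174.9 = 657.7.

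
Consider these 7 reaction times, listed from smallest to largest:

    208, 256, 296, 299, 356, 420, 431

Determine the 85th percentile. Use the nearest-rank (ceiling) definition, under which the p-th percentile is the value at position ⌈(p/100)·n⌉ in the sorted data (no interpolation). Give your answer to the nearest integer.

420

n = 7.
Position = ⌈85/100 · 7⌉ = ⌈5.95⌉ = 6.
The value at rank 6 is 420.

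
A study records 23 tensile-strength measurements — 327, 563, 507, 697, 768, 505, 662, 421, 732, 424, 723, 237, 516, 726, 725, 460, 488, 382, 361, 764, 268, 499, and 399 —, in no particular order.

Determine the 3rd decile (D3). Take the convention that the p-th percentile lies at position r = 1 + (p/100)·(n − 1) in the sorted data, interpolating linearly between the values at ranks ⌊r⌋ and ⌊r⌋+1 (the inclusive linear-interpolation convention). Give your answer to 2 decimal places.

Sorted: 237, 268, 327, 361, 382, 399, 421, 424, 460, 488, 499, 505, 507, 516, 563, 662, 697, 723, 725, 726, 732, 764, 768.
n = 23.
r = 1 + (30/100)·(23 − 1) = 1 + 6.6 = 7.6.
Rank 7 is 421 and rank 8 is 424.
Interpolate: 421 + 0.6·(424 − 421) = 421 + 0.6·3 = 422.8.

422.80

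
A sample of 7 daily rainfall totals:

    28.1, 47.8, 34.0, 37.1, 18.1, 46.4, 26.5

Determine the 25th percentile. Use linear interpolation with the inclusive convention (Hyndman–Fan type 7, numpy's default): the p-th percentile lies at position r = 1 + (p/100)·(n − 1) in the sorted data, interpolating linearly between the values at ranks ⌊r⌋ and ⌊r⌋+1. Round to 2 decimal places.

Sorted: 18.1, 26.5, 28.1, 34.0, 37.1, 46.4, 47.8.
n = 7.
r = 1 + (25/100)·(7 − 1) = 1 + 1.5 = 2.5.
Rank 2 is 26.5 and rank 3 is 28.1.
Interpolate: 26.5 + 0.5·(28.1 − 26.5) = 26.5 + 0.5·1.6 = 27.3.

27.30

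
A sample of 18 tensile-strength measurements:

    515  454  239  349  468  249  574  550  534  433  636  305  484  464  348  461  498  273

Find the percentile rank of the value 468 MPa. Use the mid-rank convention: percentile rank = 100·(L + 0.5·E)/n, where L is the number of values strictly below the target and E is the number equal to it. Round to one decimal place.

Sorted: 239, 249, 273, 305, 348, 349, 433, 454, 461, 464, 468, 484, 498, 515, 534, 550, 574, 636.
Count below 468: L = 10; count equal: E = 1; n = 18.
Percentile rank = 100·(10 + 0.5·1)/18 = 100·10.5/18 = 58.33.

58.3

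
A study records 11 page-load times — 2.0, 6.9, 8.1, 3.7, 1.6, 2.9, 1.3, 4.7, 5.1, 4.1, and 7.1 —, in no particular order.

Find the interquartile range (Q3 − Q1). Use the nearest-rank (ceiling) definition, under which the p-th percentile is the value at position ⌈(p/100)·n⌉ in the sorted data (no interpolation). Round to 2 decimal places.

4.90

Sorted: 1.3, 1.6, 2.0, 2.9, 3.7, 4.1, 4.7, 5.1, 6.9, 7.1, 8.1.
n = 11.
P25: rank ⌈25/100·11⌉ = 3 → 2.
P75: rank ⌈75/100·11⌉ = 9 → 6.9.
Difference: 6.9 − 2 = 4.9.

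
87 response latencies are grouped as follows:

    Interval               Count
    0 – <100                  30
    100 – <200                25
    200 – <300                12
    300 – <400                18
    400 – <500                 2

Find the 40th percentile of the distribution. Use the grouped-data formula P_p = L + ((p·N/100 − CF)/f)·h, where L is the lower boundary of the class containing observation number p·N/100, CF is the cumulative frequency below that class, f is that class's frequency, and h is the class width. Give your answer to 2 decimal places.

119.20

N = 87; target position k = 40/100 · 87 = 34.8.
Cumulative frequencies: 30, 55, 67, 85, 87.
Observation 34.8 falls in the class 100 – <200.
L = 100, CF = 30, f = 25, h = 100.
P40 = 100 + ((34.8 − 30)/25)·100 = 100 + 19.2 = 119.2.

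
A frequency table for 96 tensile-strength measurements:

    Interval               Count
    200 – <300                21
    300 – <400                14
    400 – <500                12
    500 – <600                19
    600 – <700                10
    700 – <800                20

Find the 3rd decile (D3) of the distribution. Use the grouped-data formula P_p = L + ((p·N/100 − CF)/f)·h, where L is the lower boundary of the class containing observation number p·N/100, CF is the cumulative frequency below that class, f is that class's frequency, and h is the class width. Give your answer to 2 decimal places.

355.71

N = 96; target position k = 30/100 · 96 = 28.8.
Cumulative frequencies: 21, 35, 47, 66, 76, 96.
Observation 28.8 falls in the class 300 – <400.
L = 300, CF = 21, f = 14, h = 100.
P30 = 300 + ((28.8 − 21)/14)·100 = 300 + 55.7143 = 355.714.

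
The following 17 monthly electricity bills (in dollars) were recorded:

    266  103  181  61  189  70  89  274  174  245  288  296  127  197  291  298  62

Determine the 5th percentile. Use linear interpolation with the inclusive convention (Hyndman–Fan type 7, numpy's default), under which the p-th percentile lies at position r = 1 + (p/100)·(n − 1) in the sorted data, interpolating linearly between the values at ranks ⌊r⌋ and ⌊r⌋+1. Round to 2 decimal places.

61.80

Sorted: 61, 62, 70, 89, 103, 127, 174, 181, 189, 197, 245, 266, 274, 288, 291, 296, 298.
n = 17.
r = 1 + (5/100)·(17 − 1) = 1 + 0.8 = 1.8.
Rank 1 is 61 and rank 2 is 62.
Interpolate: 61 + 0.8·(62 − 61) = 61 + 0.8·1 = 61.8.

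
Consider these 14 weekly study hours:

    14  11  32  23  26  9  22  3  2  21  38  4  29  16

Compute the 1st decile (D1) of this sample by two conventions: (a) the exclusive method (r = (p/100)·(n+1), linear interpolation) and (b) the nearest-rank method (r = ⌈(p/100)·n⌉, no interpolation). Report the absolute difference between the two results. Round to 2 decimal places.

0.50

Sorted: 2, 3, 4, 9, 11, 14, 16, 21, 22, 23, 26, 29, 32, 38.
n = 14.
(a) r = 1.5; between ranks 1 (2) and 2 (3): 2.5.
(b) the nearest-rank method: rank 2 → 3.
|2.5 − 3| = 0.5.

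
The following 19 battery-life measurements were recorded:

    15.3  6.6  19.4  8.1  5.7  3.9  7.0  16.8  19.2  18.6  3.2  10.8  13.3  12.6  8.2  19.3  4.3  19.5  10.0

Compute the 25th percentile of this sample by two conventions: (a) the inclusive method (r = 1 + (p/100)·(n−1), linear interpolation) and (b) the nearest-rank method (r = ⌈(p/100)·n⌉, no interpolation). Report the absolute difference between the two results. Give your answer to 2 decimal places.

0.20

Sorted: 3.2, 3.9, 4.3, 5.7, 6.6, 7.0, 8.1, 8.2, 10.0, 10.8, 12.6, 13.3, 15.3, 16.8, 18.6, 19.2, 19.3, 19.4, 19.5.
n = 19.
(a) r = 5.5; between ranks 5 (6.6) and 6 (7.0): 6.8.
(b) the nearest-rank method: rank 5 → 6.6.
|6.8 − 6.6| = 0.2.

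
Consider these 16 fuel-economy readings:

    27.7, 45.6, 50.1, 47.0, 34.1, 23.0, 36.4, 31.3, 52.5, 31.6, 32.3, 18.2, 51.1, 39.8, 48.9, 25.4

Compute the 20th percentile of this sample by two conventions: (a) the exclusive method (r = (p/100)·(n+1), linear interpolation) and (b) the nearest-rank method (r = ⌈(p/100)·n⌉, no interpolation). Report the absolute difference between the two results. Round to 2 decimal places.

1.38

Sorted: 18.2, 23.0, 25.4, 27.7, 31.3, 31.6, 32.3, 34.1, 36.4, 39.8, 45.6, 47.0, 48.9, 50.1, 51.1, 52.5.
n = 16.
(a) r = 3.4; between ranks 3 (25.4) and 4 (27.7): 26.32.
(b) the nearest-rank method: rank 4 → 27.7.
|26.32 − 27.7| = 1.38.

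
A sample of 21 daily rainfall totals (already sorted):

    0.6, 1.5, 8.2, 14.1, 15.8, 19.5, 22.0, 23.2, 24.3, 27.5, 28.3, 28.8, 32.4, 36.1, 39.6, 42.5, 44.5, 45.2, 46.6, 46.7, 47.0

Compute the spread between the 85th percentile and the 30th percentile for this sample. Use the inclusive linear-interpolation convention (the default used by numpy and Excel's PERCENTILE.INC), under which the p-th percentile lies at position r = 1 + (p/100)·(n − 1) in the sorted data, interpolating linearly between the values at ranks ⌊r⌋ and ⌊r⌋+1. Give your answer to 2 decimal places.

n = 21.
P30: r = 7 (integer) → 22.
P85: r = 18 (integer) → 45.2.
Difference: 45.2 − 22 = 23.2.

23.20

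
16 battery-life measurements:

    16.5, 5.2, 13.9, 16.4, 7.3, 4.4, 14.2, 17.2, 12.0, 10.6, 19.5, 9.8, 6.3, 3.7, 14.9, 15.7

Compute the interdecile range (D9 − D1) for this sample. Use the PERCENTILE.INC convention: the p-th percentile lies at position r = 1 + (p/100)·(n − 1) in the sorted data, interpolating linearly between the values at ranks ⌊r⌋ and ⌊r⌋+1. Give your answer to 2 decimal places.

Sorted: 3.7, 4.4, 5.2, 6.3, 7.3, 9.8, 10.6, 12.0, 13.9, 14.2, 14.9, 15.7, 16.4, 16.5, 17.2, 19.5.
n = 16.
P10: r = 2.5; ranks 2–3 are 4.4, 5.2; interpolating gives 4.8.
P90: r = 14.5; ranks 14–15 are 16.5, 17.2; interpolating gives 16.85.
Difference: 16.85 − 4.8 = 12.05.

12.05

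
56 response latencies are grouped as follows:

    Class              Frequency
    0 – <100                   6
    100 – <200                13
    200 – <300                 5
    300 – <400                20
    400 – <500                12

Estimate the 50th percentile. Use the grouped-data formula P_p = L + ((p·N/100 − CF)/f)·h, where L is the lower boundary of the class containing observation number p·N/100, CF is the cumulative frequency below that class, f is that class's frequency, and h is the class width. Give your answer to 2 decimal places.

N = 56; target position k = 50/100 · 56 = 28.
Cumulative frequencies: 6, 19, 24, 44, 56.
Observation 28 falls in the class 300 – <400.
L = 300, CF = 24, f = 20, h = 100.
P50 = 300 + ((28 − 24)/20)·100 = 300 + 20 = 320.

320.00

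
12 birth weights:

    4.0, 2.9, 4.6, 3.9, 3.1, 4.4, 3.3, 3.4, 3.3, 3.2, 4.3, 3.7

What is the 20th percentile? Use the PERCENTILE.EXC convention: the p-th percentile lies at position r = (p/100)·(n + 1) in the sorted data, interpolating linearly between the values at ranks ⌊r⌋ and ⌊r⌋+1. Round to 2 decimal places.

Sorted: 2.9, 3.1, 3.2, 3.3, 3.3, 3.4, 3.7, 3.9, 4.0, 4.3, 4.4, 4.6.
n = 12.
r = (20/100)·(12 + 1) = 2.6.
Rank 2 is 3.1 and rank 3 is 3.2.
Interpolate: 3.1 + 0.6·(3.2 − 3.1) = 3.1 + 0.6·0.1 = 3.16.

3.16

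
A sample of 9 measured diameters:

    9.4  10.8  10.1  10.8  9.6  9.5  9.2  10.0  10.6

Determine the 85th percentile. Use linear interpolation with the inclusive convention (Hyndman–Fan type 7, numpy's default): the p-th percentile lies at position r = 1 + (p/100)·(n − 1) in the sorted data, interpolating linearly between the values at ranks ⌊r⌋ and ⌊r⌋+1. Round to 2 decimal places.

10.76

Sorted: 9.2, 9.4, 9.5, 9.6, 10.0, 10.1, 10.6, 10.8, 10.8.
n = 9.
r = 1 + (85/100)·(9 − 1) = 1 + 6.8 = 7.8.
Rank 7 is 10.6 and rank 8 is 10.8.
Interpolate: 10.6 + 0.8·(10.8 − 10.6) = 10.6 + 0.8·0.2 = 10.76.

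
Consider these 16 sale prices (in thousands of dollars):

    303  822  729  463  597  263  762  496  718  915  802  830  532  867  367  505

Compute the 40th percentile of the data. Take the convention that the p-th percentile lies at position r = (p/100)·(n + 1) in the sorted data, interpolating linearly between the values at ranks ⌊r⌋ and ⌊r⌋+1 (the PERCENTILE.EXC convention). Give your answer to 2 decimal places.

Sorted: 263, 303, 367, 463, 496, 505, 532, 597, 718, 729, 762, 802, 822, 830, 867, 915.
n = 16.
r = (40/100)·(16 + 1) = 6.8.
Rank 6 is 505 and rank 7 is 532.
Interpolate: 505 + 0.8·(532 − 505) = 505 + 0.8·27 = 526.6.

526.60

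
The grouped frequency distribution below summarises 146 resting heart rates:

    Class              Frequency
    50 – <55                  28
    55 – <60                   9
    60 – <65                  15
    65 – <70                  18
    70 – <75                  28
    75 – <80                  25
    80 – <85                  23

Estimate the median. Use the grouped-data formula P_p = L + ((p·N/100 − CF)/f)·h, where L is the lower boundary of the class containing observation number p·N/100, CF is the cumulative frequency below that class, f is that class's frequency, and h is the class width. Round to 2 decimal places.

N = 146; target position k = 50/100 · 146 = 73.
Cumulative frequencies: 28, 37, 52, 70, 98, 123, 146.
Observation 73 falls in the class 70 – <75.
L = 70, CF = 70, f = 28, h = 5.
P50 = 70 + ((73 − 70)/28)·5 = 70 + 0.535714 = 70.5357.

70.54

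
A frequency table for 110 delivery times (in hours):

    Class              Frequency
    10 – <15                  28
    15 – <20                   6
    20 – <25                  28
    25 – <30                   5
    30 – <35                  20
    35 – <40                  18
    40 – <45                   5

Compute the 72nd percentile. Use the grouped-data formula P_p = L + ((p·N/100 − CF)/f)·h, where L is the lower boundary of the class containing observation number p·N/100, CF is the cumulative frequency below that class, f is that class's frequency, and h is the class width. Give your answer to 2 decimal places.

33.05

N = 110; target position k = 72/100 · 110 = 79.2.
Cumulative frequencies: 28, 34, 62, 67, 87, 105, 110.
Observation 79.2 falls in the class 30 – <35.
L = 30, CF = 67, f = 20, h = 5.
P72 = 30 + ((79.2 − 67)/20)·5 = 30 + 3.05 = 33.05.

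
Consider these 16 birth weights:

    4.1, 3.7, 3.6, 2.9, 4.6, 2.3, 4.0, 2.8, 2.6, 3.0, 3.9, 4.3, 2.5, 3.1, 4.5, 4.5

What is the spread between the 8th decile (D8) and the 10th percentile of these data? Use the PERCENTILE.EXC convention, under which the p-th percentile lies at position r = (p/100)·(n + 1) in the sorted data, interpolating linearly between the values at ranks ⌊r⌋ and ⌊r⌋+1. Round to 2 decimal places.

Sorted: 2.3, 2.5, 2.6, 2.8, 2.9, 3.0, 3.1, 3.6, 3.7, 3.9, 4.0, 4.1, 4.3, 4.5, 4.5, 4.6.
n = 16.
P10: r = 1.7; ranks 1–2 are 2.3, 2.5; interpolating gives 2.44.
P80: r = 13.6; ranks 13–14 are 4.3, 4.5; interpolating gives 4.42.
Difference: 4.42 − 2.44 = 1.98.

1.98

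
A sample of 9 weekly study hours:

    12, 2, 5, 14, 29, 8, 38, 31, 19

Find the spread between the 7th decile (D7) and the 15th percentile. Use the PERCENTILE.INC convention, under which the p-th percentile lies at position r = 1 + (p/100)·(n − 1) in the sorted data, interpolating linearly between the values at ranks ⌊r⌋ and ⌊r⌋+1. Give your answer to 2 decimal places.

19.40

Sorted: 2, 5, 8, 12, 14, 19, 29, 31, 38.
n = 9.
P15: r = 2.2; ranks 2–3 are 5, 8; interpolating gives 5.6.
P70: r = 6.6; ranks 6–7 are 19, 29; interpolating gives 25.
Difference: 25 − 5.6 = 19.4.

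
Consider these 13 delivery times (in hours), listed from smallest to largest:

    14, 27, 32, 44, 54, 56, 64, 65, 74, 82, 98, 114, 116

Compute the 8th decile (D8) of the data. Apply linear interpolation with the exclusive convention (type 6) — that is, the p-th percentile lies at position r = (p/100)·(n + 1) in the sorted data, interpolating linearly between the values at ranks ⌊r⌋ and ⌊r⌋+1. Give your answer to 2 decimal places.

n = 13.
r = (80/100)·(13 + 1) = 11.2.
Rank 11 is 98 and rank 12 is 114.
Interpolate: 98 + 0.2·(114 − 98) = 98 + 0.2·16 = 101.2.

101.20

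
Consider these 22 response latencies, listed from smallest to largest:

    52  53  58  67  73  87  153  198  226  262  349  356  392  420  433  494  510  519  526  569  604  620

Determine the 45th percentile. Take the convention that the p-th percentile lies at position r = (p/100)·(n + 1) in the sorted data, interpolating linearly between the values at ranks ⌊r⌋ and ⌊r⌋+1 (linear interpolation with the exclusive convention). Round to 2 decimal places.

292.45

n = 22.
r = (45/100)·(22 + 1) = 10.35.
Rank 10 is 262 and rank 11 is 349.
Interpolate: 262 + 0.35·(349 − 262) = 262 + 0.35·87 = 292.45.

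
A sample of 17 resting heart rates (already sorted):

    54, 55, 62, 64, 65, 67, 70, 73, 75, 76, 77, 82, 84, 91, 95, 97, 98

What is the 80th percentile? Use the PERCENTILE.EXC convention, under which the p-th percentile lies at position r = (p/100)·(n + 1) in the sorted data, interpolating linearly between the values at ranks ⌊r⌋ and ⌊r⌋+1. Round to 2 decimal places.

92.60

n = 17.
r = (80/100)·(17 + 1) = 14.4.
Rank 14 is 91 and rank 15 is 95.
Interpolate: 91 + 0.4·(95 − 91) = 91 + 0.4·4 = 92.6.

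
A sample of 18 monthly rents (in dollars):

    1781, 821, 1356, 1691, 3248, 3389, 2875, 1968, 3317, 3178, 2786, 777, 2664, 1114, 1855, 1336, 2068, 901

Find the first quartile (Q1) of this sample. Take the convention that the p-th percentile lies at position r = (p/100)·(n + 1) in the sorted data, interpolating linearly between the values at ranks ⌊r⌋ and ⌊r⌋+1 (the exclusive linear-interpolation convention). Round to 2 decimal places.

Sorted: 777, 821, 901, 1114, 1336, 1356, 1691, 1781, 1855, 1968, 2068, 2664, 2786, 2875, 3178, 3248, 3317, 3389.
n = 18.
r = (25/100)·(18 + 1) = 4.75.
Rank 4 is 1114 and rank 5 is 1336.
Interpolate: 1114 + 0.75·(1336 − 1114) = 1114 + 0.75·222 = 1280.5.

1280.50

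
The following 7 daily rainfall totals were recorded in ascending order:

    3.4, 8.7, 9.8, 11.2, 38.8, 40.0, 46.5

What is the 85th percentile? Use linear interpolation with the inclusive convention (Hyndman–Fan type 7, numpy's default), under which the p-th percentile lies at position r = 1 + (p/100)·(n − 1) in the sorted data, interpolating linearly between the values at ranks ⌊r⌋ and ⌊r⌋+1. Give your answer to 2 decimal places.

n = 7.
r = 1 + (85/100)·(7 − 1) = 1 + 5.1 = 6.1.
Rank 6 is 40.0 and rank 7 is 46.5.
Interpolate: 40.0 + 0.1·(46.5 − 40.0) = 40.0 + 0.1·6.5 = 40.65.

40.65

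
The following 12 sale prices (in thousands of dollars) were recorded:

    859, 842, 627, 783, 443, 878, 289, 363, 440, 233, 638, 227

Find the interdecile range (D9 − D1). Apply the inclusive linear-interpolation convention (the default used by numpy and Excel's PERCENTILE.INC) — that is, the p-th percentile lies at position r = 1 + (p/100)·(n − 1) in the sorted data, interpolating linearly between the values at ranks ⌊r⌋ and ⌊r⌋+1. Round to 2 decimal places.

618.70

Sorted: 227, 233, 289, 363, 440, 443, 627, 638, 783, 842, 859, 878.
n = 12.
P10: r = 2.1; ranks 2–3 are 233, 289; interpolating gives 238.6.
P90: r = 10.9; ranks 10–11 are 842, 859; interpolating gives 857.3.
Difference: 857.3 − 238.6 = 618.7.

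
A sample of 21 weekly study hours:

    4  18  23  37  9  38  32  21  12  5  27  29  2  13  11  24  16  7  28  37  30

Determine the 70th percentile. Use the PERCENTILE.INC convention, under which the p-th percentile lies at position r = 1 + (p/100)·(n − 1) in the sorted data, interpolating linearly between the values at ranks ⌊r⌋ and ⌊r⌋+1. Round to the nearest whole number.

28

Sorted: 2, 4, 5, 7, 9, 11, 12, 13, 16, 18, 21, 23, 24, 27, 28, 29, 30, 32, 37, 37, 38.
n = 21.
r = 1 + (70/100)·(21 − 1) = 1 + 14 = 15.
r is an integer, so P70 is the value at rank 15: 28.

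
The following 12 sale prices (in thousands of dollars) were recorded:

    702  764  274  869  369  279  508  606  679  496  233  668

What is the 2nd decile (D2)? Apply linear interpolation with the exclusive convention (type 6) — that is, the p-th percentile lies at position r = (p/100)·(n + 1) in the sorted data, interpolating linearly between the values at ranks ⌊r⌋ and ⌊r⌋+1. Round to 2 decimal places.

277.00

Sorted: 233, 274, 279, 369, 496, 508, 606, 668, 679, 702, 764, 869.
n = 12.
r = (20/100)·(12 + 1) = 2.6.
Rank 2 is 274 and rank 3 is 279.
Interpolate: 274 + 0.6·(279 − 274) = 274 + 0.6·5 = 277.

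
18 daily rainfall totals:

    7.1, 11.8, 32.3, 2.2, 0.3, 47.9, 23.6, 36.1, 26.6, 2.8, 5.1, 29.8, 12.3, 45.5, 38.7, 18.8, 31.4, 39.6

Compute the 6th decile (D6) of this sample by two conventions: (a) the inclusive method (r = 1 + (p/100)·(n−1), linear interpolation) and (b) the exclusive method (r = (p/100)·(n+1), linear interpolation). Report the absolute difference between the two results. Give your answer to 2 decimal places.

Sorted: 0.3, 2.2, 2.8, 5.1, 7.1, 11.8, 12.3, 18.8, 23.6, 26.6, 29.8, 31.4, 32.3, 36.1, 38.7, 39.6, 45.5, 47.9.
n = 18.
(a) r = 11.2; between ranks 11 (29.8) and 12 (31.4): 30.12.
(b) r = 11.4; between ranks 11 (29.8) and 12 (31.4): 30.44.
|30.12 − 30.44| = 0.32.

0.32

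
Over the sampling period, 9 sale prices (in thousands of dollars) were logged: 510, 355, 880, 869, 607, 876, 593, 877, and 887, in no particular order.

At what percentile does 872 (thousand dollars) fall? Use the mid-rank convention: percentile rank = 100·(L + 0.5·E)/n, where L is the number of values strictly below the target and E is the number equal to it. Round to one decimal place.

Sorted: 355, 510, 593, 607, 869, 876, 877, 880, 887.
Count below 872: L = 5; count equal: E = 0; n = 9.
Percentile rank = 100·(5 + 0.5·0)/9 = 100·5/9 = 55.56.

55.6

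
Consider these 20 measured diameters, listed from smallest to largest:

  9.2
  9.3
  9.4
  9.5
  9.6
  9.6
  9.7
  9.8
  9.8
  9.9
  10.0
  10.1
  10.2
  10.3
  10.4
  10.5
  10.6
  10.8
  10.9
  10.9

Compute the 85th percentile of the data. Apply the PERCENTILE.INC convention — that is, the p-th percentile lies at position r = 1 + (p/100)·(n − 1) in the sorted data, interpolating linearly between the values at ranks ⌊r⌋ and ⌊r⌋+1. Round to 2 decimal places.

n = 20.
r = 1 + (85/100)·(20 − 1) = 1 + 16.15 = 17.15.
Rank 17 is 10.6 and rank 18 is 10.8.
Interpolate: 10.6 + 0.15·(10.8 − 10.6) = 10.6 + 0.15·0.2 = 10.63.

10.63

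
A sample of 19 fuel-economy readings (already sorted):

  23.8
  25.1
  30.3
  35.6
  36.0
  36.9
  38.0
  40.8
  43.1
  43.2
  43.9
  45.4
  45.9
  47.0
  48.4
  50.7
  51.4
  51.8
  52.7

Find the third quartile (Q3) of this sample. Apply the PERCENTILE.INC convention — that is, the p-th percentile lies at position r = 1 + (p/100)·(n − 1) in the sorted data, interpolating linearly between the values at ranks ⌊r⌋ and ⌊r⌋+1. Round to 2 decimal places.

n = 19.
r = 1 + (75/100)·(19 − 1) = 1 + 13.5 = 14.5.
Rank 14 is 47.0 and rank 15 is 48.4.
Interpolate: 47.0 + 0.5·(48.4 − 47.0) = 47.0 + 0.5·1.4 = 47.7.

47.70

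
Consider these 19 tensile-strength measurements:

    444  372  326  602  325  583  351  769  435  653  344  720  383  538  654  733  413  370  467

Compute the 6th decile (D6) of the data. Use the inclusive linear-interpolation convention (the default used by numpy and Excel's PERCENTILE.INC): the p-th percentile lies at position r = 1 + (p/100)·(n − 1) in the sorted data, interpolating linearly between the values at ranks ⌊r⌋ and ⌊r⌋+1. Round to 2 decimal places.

Sorted: 325, 326, 344, 351, 370, 372, 383, 413, 435, 444, 467, 538, 583, 602, 653, 654, 720, 733, 769.
n = 19.
r = 1 + (60/100)·(19 − 1) = 1 + 10.8 = 11.8.
Rank 11 is 467 and rank 12 is 538.
Interpolate: 467 + 0.8·(538 − 467) = 467 + 0.8·71 = 523.8.

523.80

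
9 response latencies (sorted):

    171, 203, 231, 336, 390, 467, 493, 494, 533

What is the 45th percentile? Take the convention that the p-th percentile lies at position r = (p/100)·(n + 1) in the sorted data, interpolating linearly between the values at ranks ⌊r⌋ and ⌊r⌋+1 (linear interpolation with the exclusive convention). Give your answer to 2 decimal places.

363.00

n = 9.
r = (45/100)·(9 + 1) = 4.5.
Rank 4 is 336 and rank 5 is 390.
Interpolate: 336 + 0.5·(390 − 336) = 336 + 0.5·54 = 363.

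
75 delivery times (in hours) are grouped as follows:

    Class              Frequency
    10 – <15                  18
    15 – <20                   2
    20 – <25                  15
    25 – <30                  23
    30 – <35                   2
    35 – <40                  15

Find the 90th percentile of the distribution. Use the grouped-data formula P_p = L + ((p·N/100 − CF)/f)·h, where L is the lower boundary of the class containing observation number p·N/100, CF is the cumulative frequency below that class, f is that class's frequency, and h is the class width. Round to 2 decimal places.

37.50

N = 75; target position k = 90/100 · 75 = 67.5.
Cumulative frequencies: 18, 20, 35, 58, 60, 75.
Observation 67.5 falls in the class 35 – <40.
L = 35, CF = 60, f = 15, h = 5.
P90 = 35 + ((67.5 − 60)/15)·5 = 35 + 2.5 = 37.5.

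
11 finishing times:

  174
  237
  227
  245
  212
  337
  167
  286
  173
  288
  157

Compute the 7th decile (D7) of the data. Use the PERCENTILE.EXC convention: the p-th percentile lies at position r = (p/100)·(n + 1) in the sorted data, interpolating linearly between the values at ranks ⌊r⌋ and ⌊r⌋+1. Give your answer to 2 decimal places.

Sorted: 157, 167, 173, 174, 212, 227, 237, 245, 286, 288, 337.
n = 11.
r = (70/100)·(11 + 1) = 8.4.
Rank 8 is 245 and rank 9 is 286.
Interpolate: 245 + 0.4·(286 − 245) = 245 + 0.4·41 = 261.4.

261.40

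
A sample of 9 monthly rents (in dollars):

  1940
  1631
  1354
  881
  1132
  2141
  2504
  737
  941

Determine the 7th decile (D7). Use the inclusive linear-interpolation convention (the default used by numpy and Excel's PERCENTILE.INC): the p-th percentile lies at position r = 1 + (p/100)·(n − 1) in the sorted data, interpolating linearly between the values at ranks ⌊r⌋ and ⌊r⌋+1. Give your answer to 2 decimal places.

Sorted: 737, 881, 941, 1132, 1354, 1631, 1940, 2141, 2504.
n = 9.
r = 1 + (70/100)·(9 − 1) = 1 + 5.6 = 6.6.
Rank 6 is 1631 and rank 7 is 1940.
Interpolate: 1631 + 0.6·(1940 − 1631) = 1631 + 0.6·309 = 1816.4.

1816.40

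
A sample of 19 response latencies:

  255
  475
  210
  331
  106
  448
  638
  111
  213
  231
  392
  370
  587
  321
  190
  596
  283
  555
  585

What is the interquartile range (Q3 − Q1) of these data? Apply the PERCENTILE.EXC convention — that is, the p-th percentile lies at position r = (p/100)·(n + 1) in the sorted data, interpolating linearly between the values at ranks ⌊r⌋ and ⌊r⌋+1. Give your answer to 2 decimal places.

342.00

Sorted: 106, 111, 190, 210, 213, 231, 255, 283, 321, 331, 370, 392, 448, 475, 555, 585, 587, 596, 638.
n = 19.
P25: r = 5 (integer) → 213.
P75: r = 15 (integer) → 555.
Difference: 555 − 213 = 342.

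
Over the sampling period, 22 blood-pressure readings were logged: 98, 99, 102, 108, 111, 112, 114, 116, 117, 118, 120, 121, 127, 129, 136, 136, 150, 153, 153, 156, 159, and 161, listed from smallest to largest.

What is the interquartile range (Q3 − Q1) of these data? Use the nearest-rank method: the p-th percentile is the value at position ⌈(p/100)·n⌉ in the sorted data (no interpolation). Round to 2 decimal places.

n = 22.
P25: rank ⌈25/100·22⌉ = 6 → 112.
P75: rank ⌈75/100·22⌉ = 17 → 150.
Difference: 150 − 112 = 38.

38.00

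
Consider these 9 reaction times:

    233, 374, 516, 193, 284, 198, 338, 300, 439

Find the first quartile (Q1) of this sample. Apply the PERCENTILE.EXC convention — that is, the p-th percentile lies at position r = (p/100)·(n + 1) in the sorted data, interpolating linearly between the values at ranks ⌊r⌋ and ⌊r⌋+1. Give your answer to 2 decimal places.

215.50

Sorted: 193, 198, 233, 284, 300, 338, 374, 439, 516.
n = 9.
r = (25/100)·(9 + 1) = 2.5.
Rank 2 is 198 and rank 3 is 233.
Interpolate: 198 + 0.5·(233 − 198) = 198 + 0.5·35 = 215.5.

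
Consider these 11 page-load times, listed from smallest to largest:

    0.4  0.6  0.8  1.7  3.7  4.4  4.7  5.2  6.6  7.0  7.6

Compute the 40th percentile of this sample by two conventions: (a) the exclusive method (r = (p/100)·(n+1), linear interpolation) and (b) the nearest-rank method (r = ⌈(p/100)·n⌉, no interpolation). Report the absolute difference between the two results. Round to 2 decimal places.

n = 11.
(a) r = 4.8; between ranks 4 (1.7) and 5 (3.7): 3.3.
(b) the nearest-rank method: rank 5 → 3.7.
|3.3 − 3.7| = 0.4.

0.40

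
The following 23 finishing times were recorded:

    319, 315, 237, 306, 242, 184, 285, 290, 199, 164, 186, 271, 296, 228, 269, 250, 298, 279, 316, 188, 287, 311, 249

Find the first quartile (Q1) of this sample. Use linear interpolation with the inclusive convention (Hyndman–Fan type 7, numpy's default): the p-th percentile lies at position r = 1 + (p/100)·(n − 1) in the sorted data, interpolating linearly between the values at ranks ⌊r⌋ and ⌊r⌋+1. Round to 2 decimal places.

Sorted: 164, 184, 186, 188, 199, 228, 237, 242, 249, 250, 269, 271, 279, 285, 287, 290, 296, 298, 306, 311, 315, 316, 319.
n = 23.
r = 1 + (25/100)·(23 − 1) = 1 + 5.5 = 6.5.
Rank 6 is 228 and rank 7 is 237.
Interpolate: 228 + 0.5·(237 − 228) = 228 + 0.5·9 = 232.5.

232.50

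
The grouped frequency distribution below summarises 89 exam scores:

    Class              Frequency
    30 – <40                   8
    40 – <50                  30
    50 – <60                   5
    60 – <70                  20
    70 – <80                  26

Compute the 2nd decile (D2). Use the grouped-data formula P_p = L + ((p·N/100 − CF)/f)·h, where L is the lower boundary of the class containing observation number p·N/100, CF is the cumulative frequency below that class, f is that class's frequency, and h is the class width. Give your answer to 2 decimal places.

N = 89; target position k = 20/100 · 89 = 17.8.
Cumulative frequencies: 8, 38, 43, 63, 89.
Observation 17.8 falls in the class 40 – <50.
L = 40, CF = 8, f = 30, h = 10.
P20 = 40 + ((17.8 − 8)/30)·10 = 40 + 3.26667 = 43.2667.

43.27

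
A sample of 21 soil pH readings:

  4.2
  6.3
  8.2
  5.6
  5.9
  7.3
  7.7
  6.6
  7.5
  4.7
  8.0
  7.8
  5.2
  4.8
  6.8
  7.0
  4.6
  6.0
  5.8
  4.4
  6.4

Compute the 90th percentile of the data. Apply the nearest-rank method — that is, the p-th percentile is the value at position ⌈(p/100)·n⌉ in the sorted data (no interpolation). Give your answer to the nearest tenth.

7.8

Sorted: 4.2, 4.4, 4.6, 4.7, 4.8, 5.2, 5.6, 5.8, 5.9, 6.0, 6.3, 6.4, 6.6, 6.8, 7.0, 7.3, 7.5, 7.7, 7.8, 8.0, 8.2.
n = 21.
Position = ⌈90/100 · 21⌉ = ⌈18.9⌉ = 19.
The value at rank 19 is 7.8.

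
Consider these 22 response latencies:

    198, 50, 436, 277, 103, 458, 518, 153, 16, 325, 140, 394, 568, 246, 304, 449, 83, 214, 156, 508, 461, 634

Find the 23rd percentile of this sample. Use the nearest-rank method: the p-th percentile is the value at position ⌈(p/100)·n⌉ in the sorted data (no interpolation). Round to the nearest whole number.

Sorted: 16, 50, 83, 103, 140, 153, 156, 198, 214, 246, 277, 304, 325, 394, 436, 449, 458, 461, 508, 518, 568, 634.
n = 22.
Position = ⌈23/100 · 22⌉ = ⌈5.06⌉ = 6.
The value at rank 6 is 153.

153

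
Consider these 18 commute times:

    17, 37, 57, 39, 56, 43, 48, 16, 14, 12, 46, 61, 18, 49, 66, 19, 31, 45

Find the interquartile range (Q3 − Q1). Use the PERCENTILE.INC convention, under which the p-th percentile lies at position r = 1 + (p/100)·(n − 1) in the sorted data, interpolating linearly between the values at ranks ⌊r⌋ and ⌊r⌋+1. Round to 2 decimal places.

Sorted: 12, 14, 16, 17, 18, 19, 31, 37, 39, 43, 45, 46, 48, 49, 56, 57, 61, 66.
n = 18.
P25: r = 5.25; ranks 5–6 are 18, 19; interpolating gives 18.25.
P75: r = 13.75; ranks 13–14 are 48, 49; interpolating gives 48.75.
Difference: 48.75 − 18.25 = 30.5.

30.50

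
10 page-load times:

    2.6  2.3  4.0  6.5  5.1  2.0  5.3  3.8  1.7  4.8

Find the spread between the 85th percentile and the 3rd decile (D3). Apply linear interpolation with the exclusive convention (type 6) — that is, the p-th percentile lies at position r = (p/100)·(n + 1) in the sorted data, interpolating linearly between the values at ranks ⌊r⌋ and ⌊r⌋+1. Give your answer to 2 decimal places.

Sorted: 1.7, 2.0, 2.3, 2.6, 3.8, 4.0, 4.8, 5.1, 5.3, 6.5.
n = 10.
P30: r = 3.3; ranks 3–4 are 2.3, 2.6; interpolating gives 2.39.
P85: r = 9.35; ranks 9–10 are 5.3, 6.5; interpolating gives 5.72.
Difference: 5.72 − 2.39 = 3.33.

3.33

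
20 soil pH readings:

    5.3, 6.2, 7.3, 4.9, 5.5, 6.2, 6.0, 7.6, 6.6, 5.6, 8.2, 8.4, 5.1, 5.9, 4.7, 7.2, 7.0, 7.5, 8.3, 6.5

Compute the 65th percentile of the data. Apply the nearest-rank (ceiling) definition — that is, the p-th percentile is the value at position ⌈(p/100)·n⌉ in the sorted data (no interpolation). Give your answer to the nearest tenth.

7.0

Sorted: 4.7, 4.9, 5.1, 5.3, 5.5, 5.6, 5.9, 6.0, 6.2, 6.2, 6.5, 6.6, 7.0, 7.2, 7.3, 7.5, 7.6, 8.2, 8.3, 8.4.
n = 20.
Position = ⌈65/100 · 20⌉ = ⌈13⌉ = 13.
The value at rank 13 is 7.0.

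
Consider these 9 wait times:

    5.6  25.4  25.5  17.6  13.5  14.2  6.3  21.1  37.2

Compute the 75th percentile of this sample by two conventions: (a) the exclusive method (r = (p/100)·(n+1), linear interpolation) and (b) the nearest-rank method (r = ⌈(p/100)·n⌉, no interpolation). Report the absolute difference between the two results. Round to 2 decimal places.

Sorted: 5.6, 6.3, 13.5, 14.2, 17.6, 21.1, 25.4, 25.5, 37.2.
n = 9.
(a) r = 7.5; between ranks 7 (25.4) and 8 (25.5): 25.45.
(b) the nearest-rank method: rank 7 → 25.4.
|25.45 − 25.4| = 0.05.

0.05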